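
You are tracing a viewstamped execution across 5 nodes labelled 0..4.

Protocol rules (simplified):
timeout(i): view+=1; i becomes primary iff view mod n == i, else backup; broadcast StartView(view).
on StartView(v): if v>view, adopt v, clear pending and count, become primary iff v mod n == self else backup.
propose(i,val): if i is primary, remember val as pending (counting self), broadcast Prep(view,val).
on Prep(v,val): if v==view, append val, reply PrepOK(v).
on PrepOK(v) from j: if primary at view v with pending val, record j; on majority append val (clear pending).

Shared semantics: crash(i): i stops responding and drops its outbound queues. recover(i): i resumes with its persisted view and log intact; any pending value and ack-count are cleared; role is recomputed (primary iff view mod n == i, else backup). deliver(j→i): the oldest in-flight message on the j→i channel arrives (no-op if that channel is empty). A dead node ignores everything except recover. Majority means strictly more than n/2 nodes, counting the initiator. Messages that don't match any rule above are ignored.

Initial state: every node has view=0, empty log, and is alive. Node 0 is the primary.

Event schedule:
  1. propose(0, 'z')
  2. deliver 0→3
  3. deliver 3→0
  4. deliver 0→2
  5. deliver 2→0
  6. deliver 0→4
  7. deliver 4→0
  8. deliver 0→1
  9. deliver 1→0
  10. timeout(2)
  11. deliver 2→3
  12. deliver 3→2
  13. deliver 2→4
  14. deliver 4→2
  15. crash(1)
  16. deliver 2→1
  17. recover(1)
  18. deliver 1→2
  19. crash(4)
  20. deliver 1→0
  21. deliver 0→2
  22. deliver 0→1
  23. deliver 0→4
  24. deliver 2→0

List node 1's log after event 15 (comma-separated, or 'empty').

after 1 — propose(0,'z'): ·
after 2 — deliver 0→3: n3:back/v0/[z]
after 3 — deliver 3→0: ·
after 4 — deliver 0→2: n2:back/v0/[z]
after 5 — deliver 2→0: n0:prim/v0/[z]
after 6 — deliver 0→4: n4:back/v0/[z]
after 7 — deliver 4→0: ·
after 8 — deliver 0→1: n1:back/v0/[z]
after 9 — deliver 1→0: ·
after 10 — timeout(2): n2:back/v1/[z]
after 11 — deliver 2→3: n3:back/v1/[z]
after 12 — deliver 3→2: ·
after 13 — deliver 2→4: n4:back/v1/[z]
after 14 — deliver 4→2: ·
after 15 — crash(1): n1:✗back/v0/[z]

z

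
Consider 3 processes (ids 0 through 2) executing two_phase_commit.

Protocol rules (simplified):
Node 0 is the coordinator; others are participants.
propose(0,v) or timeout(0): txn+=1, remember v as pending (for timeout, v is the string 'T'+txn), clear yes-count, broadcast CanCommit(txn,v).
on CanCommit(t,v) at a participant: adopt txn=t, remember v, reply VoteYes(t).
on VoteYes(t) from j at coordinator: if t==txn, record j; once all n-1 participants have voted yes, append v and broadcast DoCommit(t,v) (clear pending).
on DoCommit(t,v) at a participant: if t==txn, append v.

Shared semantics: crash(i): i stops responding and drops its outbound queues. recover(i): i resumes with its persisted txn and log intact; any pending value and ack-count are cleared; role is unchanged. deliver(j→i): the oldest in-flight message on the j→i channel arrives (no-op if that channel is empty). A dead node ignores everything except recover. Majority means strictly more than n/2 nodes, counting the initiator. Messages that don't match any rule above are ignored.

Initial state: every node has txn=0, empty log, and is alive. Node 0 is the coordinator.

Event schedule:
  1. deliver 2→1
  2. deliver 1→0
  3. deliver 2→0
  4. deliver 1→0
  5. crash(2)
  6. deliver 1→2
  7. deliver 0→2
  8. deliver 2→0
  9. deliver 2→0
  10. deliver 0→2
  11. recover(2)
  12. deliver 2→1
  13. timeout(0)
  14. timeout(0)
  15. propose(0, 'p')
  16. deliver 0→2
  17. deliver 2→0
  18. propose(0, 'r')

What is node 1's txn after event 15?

e1 deliver 2→1: ·
e2 deliver 1→0: ·
e3 deliver 2→0: ·
e4 deliver 1→0: ·
e5 crash(2): 2[✗part,t=0,-]
e6 deliver 1→2: ·
e7 deliver 0→2: ·
e8 deliver 2→0: ·
e9 deliver 2→0: ·
e10 deliver 0→2: ·
e11 recover(2): 2[part,t=0,-]
e12 deliver 2→1: ·
e13 timeout(0): 0[coor,t=1,-]
e14 timeout(0): 0[coor,t=2,-]
e15 propose(0,'p'): 0[coor,t=3,-]

0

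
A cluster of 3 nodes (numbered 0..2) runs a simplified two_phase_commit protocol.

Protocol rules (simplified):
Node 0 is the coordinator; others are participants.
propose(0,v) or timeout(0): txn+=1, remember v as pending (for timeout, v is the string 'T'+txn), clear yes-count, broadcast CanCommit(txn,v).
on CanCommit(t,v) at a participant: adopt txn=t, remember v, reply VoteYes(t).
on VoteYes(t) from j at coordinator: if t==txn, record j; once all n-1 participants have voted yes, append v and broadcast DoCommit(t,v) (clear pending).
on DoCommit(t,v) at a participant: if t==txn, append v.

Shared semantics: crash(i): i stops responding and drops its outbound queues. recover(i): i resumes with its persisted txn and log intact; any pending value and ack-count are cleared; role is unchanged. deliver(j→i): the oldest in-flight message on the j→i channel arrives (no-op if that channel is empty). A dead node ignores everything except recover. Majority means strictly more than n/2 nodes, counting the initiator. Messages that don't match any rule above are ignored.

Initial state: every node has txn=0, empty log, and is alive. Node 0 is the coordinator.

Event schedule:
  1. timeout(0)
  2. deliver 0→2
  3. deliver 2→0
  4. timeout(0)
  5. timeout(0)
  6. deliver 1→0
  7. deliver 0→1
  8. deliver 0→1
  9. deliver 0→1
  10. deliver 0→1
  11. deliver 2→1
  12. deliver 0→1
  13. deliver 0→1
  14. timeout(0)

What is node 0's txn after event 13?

e1 timeout(0): 0[coor,t=1,-]
e2 deliver 0→2: 2[part,t=1,-]
e3 deliver 2→0: ·
e4 timeout(0): 0[coor,t=2,-]
e5 timeout(0): 0[coor,t=3,-]
e6 deliver 1→0: ·
e7 deliver 0→1: 1[part,t=1,-]
e8 deliver 0→1: 1[part,t=2,-]
e9 deliver 0→1: 1[part,t=3,-]
e10 deliver 0→1: ·
e11 deliver 2→1: ·
e12 deliver 0→1: ·
e13 deliver 0→1: ·

3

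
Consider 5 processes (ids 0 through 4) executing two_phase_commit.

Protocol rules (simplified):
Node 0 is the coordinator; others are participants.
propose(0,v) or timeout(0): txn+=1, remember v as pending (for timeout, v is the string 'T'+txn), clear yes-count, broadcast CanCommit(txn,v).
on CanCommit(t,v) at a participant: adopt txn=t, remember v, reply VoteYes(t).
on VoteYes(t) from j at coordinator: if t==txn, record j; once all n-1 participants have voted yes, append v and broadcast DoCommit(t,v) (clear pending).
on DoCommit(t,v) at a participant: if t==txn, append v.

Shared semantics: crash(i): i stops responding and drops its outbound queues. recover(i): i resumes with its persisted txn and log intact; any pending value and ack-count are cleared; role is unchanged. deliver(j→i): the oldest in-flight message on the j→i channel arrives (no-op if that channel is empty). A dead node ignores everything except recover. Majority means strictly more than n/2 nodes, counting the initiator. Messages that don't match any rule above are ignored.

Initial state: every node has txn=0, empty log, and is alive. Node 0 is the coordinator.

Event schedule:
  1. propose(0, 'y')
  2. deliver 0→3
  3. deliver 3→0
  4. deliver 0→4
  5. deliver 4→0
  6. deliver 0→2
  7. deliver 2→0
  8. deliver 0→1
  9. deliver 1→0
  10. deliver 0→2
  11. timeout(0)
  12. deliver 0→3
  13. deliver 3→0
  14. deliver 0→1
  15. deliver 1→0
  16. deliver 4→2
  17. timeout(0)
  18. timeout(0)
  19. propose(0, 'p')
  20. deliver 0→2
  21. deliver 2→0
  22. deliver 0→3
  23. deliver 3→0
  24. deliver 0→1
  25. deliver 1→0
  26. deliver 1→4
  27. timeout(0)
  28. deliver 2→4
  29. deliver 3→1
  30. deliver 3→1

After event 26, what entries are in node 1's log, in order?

y

step 1 propose(0,'y'): 0={coor,t=1,log=-}
step 2 deliver 0→3: 3={part,t=1,log=-}
step 3 deliver 3→0: —
step 4 deliver 0→4: 4={part,t=1,log=-}
step 5 deliver 4→0: —
step 6 deliver 0→2: 2={part,t=1,log=-}
step 7 deliver 2→0: —
step 8 deliver 0→1: 1={part,t=1,log=-}
step 9 deliver 1→0: 0={coor,t=1,log=y}
step 10 deliver 0→2: 2={part,t=1,log=y}
step 11 timeout(0): 0={coor,t=2,log=y}
step 12 deliver 0→3: 3={part,t=1,log=y}
step 13 deliver 3→0: —
step 14 deliver 0→1: 1={part,t=1,log=y}
step 15 deliver 1→0: —
step 16 deliver 4→2: —
step 17 timeout(0): 0={coor,t=3,log=y}
step 18 timeout(0): 0={coor,t=4,log=y}
step 19 propose(0,'p'): 0={coor,t=5,log=y}
step 20 deliver 0→2: 2={part,t=2,log=y}
step 21 deliver 2→0: —
step 22 deliver 0→3: 3={part,t=2,log=y}
step 23 deliver 3→0: —
step 24 deliver 0→1: 1={part,t=2,log=y}
step 25 deliver 1→0: —
step 26 deliver 1→4: —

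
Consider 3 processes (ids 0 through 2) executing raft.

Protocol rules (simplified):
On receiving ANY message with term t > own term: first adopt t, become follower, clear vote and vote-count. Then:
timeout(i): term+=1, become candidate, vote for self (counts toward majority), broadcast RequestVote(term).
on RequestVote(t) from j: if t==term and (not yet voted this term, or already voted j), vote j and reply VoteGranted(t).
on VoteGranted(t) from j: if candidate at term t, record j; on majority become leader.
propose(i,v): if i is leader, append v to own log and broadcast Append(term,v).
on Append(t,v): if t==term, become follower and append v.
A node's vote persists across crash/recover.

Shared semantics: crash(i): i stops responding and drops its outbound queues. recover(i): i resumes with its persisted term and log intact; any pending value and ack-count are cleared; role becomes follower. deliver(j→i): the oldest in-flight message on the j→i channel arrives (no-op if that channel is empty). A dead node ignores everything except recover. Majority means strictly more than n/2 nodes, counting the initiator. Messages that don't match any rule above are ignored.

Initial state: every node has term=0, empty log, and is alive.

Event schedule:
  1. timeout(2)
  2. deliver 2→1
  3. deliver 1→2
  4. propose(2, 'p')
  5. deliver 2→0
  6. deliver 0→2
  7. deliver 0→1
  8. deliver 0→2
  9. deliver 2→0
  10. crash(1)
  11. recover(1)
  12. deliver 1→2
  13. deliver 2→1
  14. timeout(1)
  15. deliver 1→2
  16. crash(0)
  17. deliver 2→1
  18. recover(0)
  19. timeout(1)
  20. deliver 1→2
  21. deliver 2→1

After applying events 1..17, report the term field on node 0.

1

[1] timeout(2) → N2(cand t1 [-])
[2] deliver 2→1 → N1(foll t1 [-])
[3] deliver 1→2 → N2(lead t1 [-])
[4] propose(2,'p') → N2(lead t1 [p])
[5] deliver 2→0 → N0(foll t1 [-])
[6] deliver 0→2 → ∅
[7] deliver 0→1 → ∅
[8] deliver 0→2 → ∅
[9] deliver 2→0 → N0(foll t1 [p])
[10] crash(1) → N1(✗foll t1 [-])
[11] recover(1) → N1(foll t1 [-])
[12] deliver 1→2 → ∅
[13] deliver 2→1 → N1(foll t1 [p])
[14] timeout(1) → N1(cand t2 [p])
[15] deliver 1→2 → N2(foll t2 [p])
[16] crash(0) → N0(✗foll t1 [p])
[17] deliver 2→1 → N1(lead t2 [p])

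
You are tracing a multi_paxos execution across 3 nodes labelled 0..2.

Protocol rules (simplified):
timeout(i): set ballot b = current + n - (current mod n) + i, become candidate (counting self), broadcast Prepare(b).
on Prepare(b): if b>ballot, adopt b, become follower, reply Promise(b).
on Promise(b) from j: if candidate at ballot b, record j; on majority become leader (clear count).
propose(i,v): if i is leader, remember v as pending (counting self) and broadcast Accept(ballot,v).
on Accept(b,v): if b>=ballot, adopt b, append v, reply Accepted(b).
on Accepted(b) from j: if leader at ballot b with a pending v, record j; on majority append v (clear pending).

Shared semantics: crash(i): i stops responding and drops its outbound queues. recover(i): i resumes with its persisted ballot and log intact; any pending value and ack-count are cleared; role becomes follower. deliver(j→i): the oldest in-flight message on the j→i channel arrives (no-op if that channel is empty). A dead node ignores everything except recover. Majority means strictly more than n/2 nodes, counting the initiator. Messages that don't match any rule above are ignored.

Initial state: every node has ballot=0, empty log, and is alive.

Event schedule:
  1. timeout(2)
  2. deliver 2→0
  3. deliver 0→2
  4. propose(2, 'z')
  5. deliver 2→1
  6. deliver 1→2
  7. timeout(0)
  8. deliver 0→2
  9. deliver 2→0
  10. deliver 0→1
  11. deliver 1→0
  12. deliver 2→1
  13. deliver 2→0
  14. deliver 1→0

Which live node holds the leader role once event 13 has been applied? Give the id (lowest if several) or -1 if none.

0

e1 timeout(2): 2[cand,b=5,-]
e2 deliver 2→0: 0[foll,b=5,-]
e3 deliver 0→2: 2[lead,b=5,-]
e4 propose(2,'z'): ·
e5 deliver 2→1: 1[foll,b=5,-]
e6 deliver 1→2: ·
e7 timeout(0): 0[cand,b=6,-]
e8 deliver 0→2: 2[foll,b=6,-]
e9 deliver 2→0: ·
e10 deliver 0→1: 1[foll,b=6,-]
e11 deliver 1→0: 0[lead,b=6,-]
e12 deliver 2→1: ·
e13 deliver 2→0: ·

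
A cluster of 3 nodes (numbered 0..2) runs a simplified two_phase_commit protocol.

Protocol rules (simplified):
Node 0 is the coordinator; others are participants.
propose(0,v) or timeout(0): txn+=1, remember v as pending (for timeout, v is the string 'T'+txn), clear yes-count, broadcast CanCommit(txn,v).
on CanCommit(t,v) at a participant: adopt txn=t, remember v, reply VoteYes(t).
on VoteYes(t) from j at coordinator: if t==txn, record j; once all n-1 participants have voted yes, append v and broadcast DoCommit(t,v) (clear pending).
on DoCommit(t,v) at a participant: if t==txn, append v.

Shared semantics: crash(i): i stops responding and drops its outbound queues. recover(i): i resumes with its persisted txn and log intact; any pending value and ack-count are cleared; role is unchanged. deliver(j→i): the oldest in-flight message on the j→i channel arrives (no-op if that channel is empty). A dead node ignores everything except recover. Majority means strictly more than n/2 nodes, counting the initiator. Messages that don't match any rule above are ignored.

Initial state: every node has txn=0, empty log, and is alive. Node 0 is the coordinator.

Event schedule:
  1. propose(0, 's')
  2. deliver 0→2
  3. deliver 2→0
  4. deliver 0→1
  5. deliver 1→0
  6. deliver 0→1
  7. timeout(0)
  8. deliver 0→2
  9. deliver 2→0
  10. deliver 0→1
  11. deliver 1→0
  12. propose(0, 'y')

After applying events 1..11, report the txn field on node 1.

e1 propose(0,'s'): 0[coor,t=1,-]
e2 deliver 0→2: 2[part,t=1,-]
e3 deliver 2→0: ·
e4 deliver 0→1: 1[part,t=1,-]
e5 deliver 1→0: 0[coor,t=1,s]
e6 deliver 0→1: 1[part,t=1,s]
e7 timeout(0): 0[coor,t=2,s]
e8 deliver 0→2: 2[part,t=1,s]
e9 deliver 2→0: ·
e10 deliver 0→1: 1[part,t=2,s]
e11 deliver 1→0: ·

2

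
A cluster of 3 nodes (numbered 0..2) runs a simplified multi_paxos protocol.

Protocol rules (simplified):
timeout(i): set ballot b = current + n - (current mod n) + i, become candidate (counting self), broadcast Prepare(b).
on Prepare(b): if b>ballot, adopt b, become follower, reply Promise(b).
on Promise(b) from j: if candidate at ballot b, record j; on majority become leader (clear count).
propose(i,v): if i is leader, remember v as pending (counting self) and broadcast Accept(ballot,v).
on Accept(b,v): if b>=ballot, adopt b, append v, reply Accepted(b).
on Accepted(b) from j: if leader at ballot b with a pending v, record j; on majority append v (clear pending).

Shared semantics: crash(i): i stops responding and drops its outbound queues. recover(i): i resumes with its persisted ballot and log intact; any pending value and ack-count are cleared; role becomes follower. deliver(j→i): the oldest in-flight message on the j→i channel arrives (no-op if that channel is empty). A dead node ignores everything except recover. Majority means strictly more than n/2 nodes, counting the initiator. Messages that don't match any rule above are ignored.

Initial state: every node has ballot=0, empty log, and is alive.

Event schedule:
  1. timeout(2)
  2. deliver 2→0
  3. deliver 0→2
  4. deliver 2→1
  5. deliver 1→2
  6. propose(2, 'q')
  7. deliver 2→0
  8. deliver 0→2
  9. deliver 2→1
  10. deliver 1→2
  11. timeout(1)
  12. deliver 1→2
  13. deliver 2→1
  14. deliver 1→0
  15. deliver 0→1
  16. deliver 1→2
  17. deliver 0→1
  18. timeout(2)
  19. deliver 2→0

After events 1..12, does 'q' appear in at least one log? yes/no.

yes

[1] timeout(2) → N2(cand b5 [-])
[2] deliver 2→0 → N0(foll b5 [-])
[3] deliver 0→2 → N2(lead b5 [-])
[4] deliver 2→1 → N1(foll b5 [-])
[5] deliver 1→2 → ∅
[6] propose(2,'q') → ∅
[7] deliver 2→0 → N0(foll b5 [q])
[8] deliver 0→2 → N2(lead b5 [q])
[9] deliver 2→1 → N1(foll b5 [q])
[10] deliver 1→2 → ∅
[11] timeout(1) → N1(cand b7 [q])
[12] deliver 1→2 → N2(foll b7 [q])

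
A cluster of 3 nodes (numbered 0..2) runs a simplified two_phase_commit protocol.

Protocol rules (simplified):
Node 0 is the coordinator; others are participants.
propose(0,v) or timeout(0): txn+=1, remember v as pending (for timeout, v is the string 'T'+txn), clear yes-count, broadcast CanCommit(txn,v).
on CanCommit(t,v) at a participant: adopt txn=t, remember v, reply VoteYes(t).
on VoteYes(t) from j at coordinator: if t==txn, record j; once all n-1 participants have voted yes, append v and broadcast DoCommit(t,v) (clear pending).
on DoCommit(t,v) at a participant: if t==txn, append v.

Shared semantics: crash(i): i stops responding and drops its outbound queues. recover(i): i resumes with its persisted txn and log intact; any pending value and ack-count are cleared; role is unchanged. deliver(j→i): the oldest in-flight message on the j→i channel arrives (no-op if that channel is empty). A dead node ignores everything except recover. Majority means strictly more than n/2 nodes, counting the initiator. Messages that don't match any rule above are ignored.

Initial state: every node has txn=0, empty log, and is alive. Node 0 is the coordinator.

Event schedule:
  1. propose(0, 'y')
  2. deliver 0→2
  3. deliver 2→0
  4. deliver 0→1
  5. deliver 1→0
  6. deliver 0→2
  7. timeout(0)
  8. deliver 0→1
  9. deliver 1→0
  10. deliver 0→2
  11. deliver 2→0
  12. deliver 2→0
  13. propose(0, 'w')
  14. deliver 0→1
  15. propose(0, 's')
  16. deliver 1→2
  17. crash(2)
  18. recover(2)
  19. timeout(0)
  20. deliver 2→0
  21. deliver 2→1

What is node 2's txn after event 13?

e1 propose(0,'y'): 0[coor,t=1,-]
e2 deliver 0→2: 2[part,t=1,-]
e3 deliver 2→0: ·
e4 deliver 0→1: 1[part,t=1,-]
e5 deliver 1→0: 0[coor,t=1,y]
e6 deliver 0→2: 2[part,t=1,y]
e7 timeout(0): 0[coor,t=2,y]
e8 deliver 0→1: 1[part,t=1,y]
e9 deliver 1→0: ·
e10 deliver 0→2: 2[part,t=2,y]
e11 deliver 2→0: ·
e12 deliver 2→0: ·
e13 propose(0,'w'): 0[coor,t=3,y]

2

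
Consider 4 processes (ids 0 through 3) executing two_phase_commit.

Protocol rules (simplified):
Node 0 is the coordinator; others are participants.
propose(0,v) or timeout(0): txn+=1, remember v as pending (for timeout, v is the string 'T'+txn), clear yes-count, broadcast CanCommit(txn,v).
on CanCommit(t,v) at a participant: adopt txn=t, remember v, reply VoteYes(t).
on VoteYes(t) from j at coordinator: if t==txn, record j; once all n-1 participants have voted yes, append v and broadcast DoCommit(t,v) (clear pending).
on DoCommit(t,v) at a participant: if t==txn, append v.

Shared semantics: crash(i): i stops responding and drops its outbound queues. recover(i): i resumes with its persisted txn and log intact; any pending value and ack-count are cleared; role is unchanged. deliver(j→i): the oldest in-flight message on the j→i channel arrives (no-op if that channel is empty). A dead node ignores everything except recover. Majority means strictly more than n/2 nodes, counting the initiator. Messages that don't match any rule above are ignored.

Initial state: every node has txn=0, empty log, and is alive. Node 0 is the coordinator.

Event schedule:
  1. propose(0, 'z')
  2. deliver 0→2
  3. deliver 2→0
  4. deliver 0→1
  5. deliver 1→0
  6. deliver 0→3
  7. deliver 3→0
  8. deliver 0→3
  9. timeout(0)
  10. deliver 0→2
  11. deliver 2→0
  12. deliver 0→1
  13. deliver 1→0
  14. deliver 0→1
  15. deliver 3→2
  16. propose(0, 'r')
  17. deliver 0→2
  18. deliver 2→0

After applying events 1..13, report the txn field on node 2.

step 1 propose(0,'z'): 0={coor,t=1,log=-}
step 2 deliver 0→2: 2={part,t=1,log=-}
step 3 deliver 2→0: —
step 4 deliver 0→1: 1={part,t=1,log=-}
step 5 deliver 1→0: —
step 6 deliver 0→3: 3={part,t=1,log=-}
step 7 deliver 3→0: 0={coor,t=1,log=z}
step 8 deliver 0→3: 3={part,t=1,log=z}
step 9 timeout(0): 0={coor,t=2,log=z}
step 10 deliver 0→2: 2={part,t=1,log=z}
step 11 deliver 2→0: —
step 12 deliver 0→1: 1={part,t=1,log=z}
step 13 deliver 1→0: —

1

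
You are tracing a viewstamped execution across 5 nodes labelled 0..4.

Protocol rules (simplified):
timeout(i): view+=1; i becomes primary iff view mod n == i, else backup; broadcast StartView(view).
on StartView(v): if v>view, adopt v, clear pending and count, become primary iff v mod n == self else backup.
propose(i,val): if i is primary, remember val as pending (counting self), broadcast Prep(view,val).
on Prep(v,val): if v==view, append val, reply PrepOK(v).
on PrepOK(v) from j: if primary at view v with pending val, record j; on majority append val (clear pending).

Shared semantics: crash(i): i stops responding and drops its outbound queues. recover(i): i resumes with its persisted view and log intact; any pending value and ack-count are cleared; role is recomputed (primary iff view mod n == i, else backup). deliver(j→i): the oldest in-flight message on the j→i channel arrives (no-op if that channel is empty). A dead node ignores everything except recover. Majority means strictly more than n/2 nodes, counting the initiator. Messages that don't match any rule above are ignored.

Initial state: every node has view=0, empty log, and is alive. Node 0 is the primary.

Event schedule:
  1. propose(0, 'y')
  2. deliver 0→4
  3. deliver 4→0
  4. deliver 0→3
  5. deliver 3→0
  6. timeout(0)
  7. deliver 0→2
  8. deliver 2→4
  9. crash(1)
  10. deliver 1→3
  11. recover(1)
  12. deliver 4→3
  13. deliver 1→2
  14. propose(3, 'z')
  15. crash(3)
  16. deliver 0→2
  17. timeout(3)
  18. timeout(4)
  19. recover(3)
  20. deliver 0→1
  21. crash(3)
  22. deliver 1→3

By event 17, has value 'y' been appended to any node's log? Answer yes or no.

yes

after 1 — propose(0,'y'): ·
after 2 — deliver 0→4: n4:back/v0/[y]
after 3 — deliver 4→0: ·
after 4 — deliver 0→3: n3:back/v0/[y]
after 5 — deliver 3→0: n0:prim/v0/[y]
after 6 — timeout(0): n0:back/v1/[y]
after 7 — deliver 0→2: n2:back/v0/[y]
after 8 — deliver 2→4: ·
after 9 — crash(1): n1:✗back/v0/[-]
after 10 — deliver 1→3: ·
after 11 — recover(1): n1:back/v0/[-]
after 12 — deliver 4→3: ·
after 13 — deliver 1→2: ·
after 14 — propose(3,'z'): ·
after 15 — crash(3): n3:✗back/v0/[y]
after 16 — deliver 0→2: n2:back/v1/[y]
after 17 — timeout(3): ·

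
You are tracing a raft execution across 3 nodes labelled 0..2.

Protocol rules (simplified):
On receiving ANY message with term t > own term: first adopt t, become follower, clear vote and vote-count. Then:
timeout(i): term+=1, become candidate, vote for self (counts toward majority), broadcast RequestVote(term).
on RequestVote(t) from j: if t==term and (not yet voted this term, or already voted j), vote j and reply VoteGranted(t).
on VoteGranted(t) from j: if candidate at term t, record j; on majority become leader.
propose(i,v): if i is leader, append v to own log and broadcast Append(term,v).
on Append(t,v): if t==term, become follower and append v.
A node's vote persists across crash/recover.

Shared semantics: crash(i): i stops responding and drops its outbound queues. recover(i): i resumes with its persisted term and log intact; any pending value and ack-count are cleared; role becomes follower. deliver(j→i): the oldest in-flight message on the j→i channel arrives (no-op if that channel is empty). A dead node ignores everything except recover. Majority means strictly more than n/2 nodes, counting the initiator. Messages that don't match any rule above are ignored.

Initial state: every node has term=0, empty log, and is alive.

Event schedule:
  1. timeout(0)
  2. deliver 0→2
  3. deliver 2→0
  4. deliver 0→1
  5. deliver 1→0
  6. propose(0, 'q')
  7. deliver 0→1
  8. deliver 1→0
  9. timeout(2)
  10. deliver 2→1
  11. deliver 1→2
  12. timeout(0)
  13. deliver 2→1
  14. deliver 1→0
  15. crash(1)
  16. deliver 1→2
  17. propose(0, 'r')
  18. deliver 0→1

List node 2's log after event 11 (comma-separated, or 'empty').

e1 timeout(0): 0[cand,t=1,-]
e2 deliver 0→2: 2[foll,t=1,-]
e3 deliver 2→0: 0[lead,t=1,-]
e4 deliver 0→1: 1[foll,t=1,-]
e5 deliver 1→0: ·
e6 propose(0,'q'): 0[lead,t=1,q]
e7 deliver 0→1: 1[foll,t=1,q]
e8 deliver 1→0: ·
e9 timeout(2): 2[cand,t=2,-]
e10 deliver 2→1: 1[foll,t=2,q]
e11 deliver 1→2: 2[lead,t=2,-]

empty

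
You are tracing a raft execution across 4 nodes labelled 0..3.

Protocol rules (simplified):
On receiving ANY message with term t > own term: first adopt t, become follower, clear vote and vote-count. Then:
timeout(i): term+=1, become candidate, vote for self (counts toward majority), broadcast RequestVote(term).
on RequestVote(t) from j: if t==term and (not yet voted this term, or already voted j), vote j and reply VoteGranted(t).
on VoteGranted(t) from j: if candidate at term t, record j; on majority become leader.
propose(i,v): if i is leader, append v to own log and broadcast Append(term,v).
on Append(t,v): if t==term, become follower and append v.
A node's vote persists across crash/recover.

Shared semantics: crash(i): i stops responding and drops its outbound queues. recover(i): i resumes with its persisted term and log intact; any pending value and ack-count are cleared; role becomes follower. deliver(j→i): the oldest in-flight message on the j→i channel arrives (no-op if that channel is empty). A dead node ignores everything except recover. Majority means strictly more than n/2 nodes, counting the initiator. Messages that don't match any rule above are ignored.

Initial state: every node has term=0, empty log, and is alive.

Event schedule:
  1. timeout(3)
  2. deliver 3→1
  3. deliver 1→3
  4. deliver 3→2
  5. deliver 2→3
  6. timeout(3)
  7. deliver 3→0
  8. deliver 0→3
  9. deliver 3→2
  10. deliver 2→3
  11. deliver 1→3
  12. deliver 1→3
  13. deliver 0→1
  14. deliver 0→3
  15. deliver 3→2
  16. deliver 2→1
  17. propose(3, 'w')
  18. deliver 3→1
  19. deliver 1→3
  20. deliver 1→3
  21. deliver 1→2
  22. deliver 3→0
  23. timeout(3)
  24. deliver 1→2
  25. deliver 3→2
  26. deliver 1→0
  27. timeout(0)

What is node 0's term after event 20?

[1] timeout(3) → N3(cand t1 [-])
[2] deliver 3→1 → N1(foll t1 [-])
[3] deliver 1→3 → ∅
[4] deliver 3→2 → N2(foll t1 [-])
[5] deliver 2→3 → N3(lead t1 [-])
[6] timeout(3) → N3(cand t2 [-])
[7] deliver 3→0 → N0(foll t1 [-])
[8] deliver 0→3 → ∅
[9] deliver 3→2 → N2(foll t2 [-])
[10] deliver 2→3 → ∅
[11] deliver 1→3 → ∅
[12] deliver 1→3 → ∅
[13] deliver 0→1 → ∅
[14] deliver 0→3 → ∅
[15] deliver 3→2 → ∅
[16] deliver 2→1 → ∅
[17] propose(3,'w') → ∅
[18] deliver 3→1 → N1(foll t2 [-])
[19] deliver 1→3 → N3(lead t2 [-])
[20] deliver 1→3 → ∅

1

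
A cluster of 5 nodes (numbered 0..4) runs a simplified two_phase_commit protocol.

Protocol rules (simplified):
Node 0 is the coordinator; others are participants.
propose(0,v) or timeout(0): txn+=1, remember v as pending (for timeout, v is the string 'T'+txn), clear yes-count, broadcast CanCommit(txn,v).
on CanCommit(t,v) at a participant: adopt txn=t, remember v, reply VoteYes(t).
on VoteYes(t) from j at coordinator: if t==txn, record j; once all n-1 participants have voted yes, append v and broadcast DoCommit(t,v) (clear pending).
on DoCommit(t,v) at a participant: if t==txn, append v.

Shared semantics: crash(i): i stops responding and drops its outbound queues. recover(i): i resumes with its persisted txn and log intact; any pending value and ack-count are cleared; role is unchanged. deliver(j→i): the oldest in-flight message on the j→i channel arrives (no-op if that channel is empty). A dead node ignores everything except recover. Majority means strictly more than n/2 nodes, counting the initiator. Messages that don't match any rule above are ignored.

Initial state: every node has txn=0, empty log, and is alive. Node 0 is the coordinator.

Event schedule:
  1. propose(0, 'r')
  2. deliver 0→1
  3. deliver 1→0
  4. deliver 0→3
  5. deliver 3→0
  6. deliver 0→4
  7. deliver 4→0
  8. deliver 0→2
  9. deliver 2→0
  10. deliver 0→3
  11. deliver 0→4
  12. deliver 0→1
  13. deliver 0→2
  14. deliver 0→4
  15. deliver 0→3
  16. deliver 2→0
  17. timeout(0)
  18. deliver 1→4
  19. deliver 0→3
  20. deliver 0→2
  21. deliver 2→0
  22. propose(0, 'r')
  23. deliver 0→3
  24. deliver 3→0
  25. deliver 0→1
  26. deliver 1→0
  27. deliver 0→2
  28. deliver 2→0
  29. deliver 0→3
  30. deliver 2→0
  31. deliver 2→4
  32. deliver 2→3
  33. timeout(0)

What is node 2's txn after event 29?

1. propose(0,'r'):  <0:coor t1 ->
2. deliver 0→1:  <1:part t1 ->
3. deliver 1→0:  nop
4. deliver 0→3:  <3:part t1 ->
5. deliver 3→0:  nop
6. deliver 0→4:  <4:part t1 ->
7. deliver 4→0:  nop
8. deliver 0→2:  <2:part t1 ->
9. deliver 2→0:  <0:coor t1 r>
10. deliver 0→3:  <3:part t1 r>
11. deliver 0→4:  <4:part t1 r>
12. deliver 0→1:  <1:part t1 r>
13. deliver 0→2:  <2:part t1 r>
14. deliver 0→4:  nop
15. deliver 0→3:  nop
16. deliver 2→0:  nop
17. timeout(0):  <0:coor t2 r>
18. deliver 1→4:  nop
19. deliver 0→3:  <3:part t2 r>
20. deliver 0→2:  <2:part t2 r>
21. deliver 2→0:  nop
22. propose(0,'r'):  <0:coor t3 r>
23. deliver 0→3:  <3:part t3 r>
24. deliver 3→0:  nop
25. deliver 0→1:  <1:part t2 r>
26. deliver 1→0:  nop
27. deliver 0→2:  <2:part t3 r>
28. deliver 2→0:  nop
29. deliver 0→3:  nop

3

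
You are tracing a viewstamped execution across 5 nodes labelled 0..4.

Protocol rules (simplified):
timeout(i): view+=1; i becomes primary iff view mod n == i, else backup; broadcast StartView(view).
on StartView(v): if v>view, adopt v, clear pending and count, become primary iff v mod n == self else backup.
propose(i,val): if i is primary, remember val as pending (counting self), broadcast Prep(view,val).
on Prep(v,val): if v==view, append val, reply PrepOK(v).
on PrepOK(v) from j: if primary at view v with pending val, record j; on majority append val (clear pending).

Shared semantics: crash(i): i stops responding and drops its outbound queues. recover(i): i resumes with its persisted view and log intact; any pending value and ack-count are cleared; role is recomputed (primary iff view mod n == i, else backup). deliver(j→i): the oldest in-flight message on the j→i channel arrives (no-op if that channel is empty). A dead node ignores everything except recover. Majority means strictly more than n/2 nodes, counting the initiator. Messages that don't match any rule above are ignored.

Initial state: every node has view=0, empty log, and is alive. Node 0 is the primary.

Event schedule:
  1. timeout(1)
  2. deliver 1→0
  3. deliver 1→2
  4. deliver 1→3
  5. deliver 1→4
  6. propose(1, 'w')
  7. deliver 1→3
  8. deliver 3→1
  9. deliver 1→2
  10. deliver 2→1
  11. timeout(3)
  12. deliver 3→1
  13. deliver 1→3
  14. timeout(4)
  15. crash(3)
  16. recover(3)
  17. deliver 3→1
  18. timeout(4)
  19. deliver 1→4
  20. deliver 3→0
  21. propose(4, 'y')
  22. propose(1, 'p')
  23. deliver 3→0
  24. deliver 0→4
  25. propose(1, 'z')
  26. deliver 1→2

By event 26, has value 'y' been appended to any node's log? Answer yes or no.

step 1 timeout(1): 1={prim,v=1,log=-}
step 2 deliver 1→0: 0={back,v=1,log=-}
step 3 deliver 1→2: 2={back,v=1,log=-}
step 4 deliver 1→3: 3={back,v=1,log=-}
step 5 deliver 1→4: 4={back,v=1,log=-}
step 6 propose(1,'w'): —
step 7 deliver 1→3: 3={back,v=1,log=w}
step 8 deliver 3→1: —
step 9 deliver 1→2: 2={back,v=1,log=w}
step 10 deliver 2→1: 1={prim,v=1,log=w}
step 11 timeout(3): 3={back,v=2,log=w}
step 12 deliver 3→1: 1={back,v=2,log=w}
step 13 deliver 1→3: —
step 14 timeout(4): 4={back,v=2,log=-}
step 15 crash(3): 3={✗back,v=2,log=w}
step 16 recover(3): 3={back,v=2,log=w}
step 17 deliver 3→1: —
step 18 timeout(4): 4={back,v=3,log=-}
step 19 deliver 1→4: —
step 20 deliver 3→0: —
step 21 propose(4,'y'): —
step 22 propose(1,'p'): —
step 23 deliver 3→0: —
step 24 deliver 0→4: —
step 25 propose(1,'z'): —
step 26 deliver 1→2: —

no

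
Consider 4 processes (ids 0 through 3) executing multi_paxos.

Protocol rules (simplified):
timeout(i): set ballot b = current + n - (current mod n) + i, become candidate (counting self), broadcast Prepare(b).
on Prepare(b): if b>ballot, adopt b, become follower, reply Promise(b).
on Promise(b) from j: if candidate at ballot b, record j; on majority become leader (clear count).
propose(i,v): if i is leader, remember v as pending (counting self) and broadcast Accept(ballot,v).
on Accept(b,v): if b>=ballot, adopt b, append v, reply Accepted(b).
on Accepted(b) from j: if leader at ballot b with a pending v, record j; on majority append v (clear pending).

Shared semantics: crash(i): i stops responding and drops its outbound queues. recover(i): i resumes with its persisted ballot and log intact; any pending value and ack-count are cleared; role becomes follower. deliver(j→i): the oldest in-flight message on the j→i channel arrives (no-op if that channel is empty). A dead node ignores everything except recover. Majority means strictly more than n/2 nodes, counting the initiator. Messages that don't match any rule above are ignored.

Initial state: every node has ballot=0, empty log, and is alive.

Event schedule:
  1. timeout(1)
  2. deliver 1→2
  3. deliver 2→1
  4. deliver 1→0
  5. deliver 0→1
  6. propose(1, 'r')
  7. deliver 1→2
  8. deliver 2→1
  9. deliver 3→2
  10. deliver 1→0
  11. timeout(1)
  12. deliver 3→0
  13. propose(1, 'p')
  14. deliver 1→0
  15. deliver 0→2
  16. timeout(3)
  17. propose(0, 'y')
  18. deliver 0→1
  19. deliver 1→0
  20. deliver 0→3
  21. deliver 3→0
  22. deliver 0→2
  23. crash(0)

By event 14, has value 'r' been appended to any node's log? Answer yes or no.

step 1 timeout(1): 1={cand,b=5,log=-}
step 2 deliver 1→2: 2={foll,b=5,log=-}
step 3 deliver 2→1: —
step 4 deliver 1→0: 0={foll,b=5,log=-}
step 5 deliver 0→1: 1={lead,b=5,log=-}
step 6 propose(1,'r'): —
step 7 deliver 1→2: 2={foll,b=5,log=r}
step 8 deliver 2→1: —
step 9 deliver 3→2: —
step 10 deliver 1→0: 0={foll,b=5,log=r}
step 11 timeout(1): 1={cand,b=9,log=-}
step 12 deliver 3→0: —
step 13 propose(1,'p'): —
step 14 deliver 1→0: 0={foll,b=9,log=r}

yes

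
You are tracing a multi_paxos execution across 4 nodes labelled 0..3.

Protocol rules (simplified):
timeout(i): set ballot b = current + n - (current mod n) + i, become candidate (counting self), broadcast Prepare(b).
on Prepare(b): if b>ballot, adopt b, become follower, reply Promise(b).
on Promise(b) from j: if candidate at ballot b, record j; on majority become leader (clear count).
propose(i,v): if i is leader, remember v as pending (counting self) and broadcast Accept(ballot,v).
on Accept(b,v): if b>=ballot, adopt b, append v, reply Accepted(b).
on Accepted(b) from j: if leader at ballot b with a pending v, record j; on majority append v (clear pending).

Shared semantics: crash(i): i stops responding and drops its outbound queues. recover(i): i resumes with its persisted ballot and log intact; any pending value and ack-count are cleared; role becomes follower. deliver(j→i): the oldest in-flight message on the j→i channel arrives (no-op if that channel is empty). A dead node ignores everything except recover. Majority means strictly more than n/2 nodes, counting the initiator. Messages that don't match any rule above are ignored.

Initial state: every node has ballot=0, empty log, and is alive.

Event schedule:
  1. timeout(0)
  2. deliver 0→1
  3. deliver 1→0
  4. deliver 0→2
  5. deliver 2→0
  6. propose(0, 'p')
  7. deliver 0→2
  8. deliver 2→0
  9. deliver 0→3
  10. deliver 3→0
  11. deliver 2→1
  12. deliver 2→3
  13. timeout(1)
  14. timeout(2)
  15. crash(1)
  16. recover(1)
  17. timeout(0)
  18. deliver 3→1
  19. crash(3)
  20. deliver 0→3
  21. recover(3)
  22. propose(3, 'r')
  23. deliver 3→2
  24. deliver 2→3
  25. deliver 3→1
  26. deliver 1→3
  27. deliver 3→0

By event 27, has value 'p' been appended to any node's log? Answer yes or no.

step 1 timeout(0): 0={cand,b=4,log=-}
step 2 deliver 0→1: 1={foll,b=4,log=-}
step 3 deliver 1→0: —
step 4 deliver 0→2: 2={foll,b=4,log=-}
step 5 deliver 2→0: 0={lead,b=4,log=-}
step 6 propose(0,'p'): —
step 7 deliver 0→2: 2={foll,b=4,log=p}
step 8 deliver 2→0: —
step 9 deliver 0→3: 3={foll,b=4,log=-}
step 10 deliver 3→0: —
step 11 deliver 2→1: —
step 12 deliver 2→3: —
step 13 timeout(1): 1={cand,b=9,log=-}
step 14 timeout(2): 2={cand,b=10,log=p}
step 15 crash(1): 1={✗cand,b=9,log=-}
step 16 recover(1): 1={foll,b=9,log=-}
step 17 timeout(0): 0={cand,b=8,log=-}
step 18 deliver 3→1: —
step 19 crash(3): 3={✗foll,b=4,log=-}
step 20 deliver 0→3: —
step 21 recover(3): 3={foll,b=4,log=-}
step 22 propose(3,'r'): —
step 23 deliver 3→2: —
step 24 deliver 2→3: 3={foll,b=10,log=-}
step 25 deliver 3→1: —
step 26 deliver 1→3: —
step 27 deliver 3→0: —

yes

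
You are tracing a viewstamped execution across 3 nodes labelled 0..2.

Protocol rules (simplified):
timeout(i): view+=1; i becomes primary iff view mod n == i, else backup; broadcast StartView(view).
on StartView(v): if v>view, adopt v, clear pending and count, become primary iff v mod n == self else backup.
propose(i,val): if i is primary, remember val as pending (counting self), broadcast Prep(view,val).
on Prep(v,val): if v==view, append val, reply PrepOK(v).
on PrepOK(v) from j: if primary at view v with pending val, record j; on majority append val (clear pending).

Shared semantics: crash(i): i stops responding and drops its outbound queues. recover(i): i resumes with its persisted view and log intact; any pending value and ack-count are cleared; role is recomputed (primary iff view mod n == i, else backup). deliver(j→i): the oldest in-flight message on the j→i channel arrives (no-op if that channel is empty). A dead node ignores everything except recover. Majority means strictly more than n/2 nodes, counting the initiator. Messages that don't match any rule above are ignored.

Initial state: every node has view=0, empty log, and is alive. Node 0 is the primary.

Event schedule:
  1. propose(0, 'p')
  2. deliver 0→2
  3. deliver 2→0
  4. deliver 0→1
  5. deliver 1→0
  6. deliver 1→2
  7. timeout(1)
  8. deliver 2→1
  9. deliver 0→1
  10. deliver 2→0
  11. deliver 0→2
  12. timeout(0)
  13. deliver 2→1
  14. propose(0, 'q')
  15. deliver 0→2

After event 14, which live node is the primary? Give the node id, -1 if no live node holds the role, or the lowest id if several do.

1. propose(0,'p'):  nop
2. deliver 0→2:  <2:back v0 p>
3. deliver 2→0:  <0:prim v0 p>
4. deliver 0→1:  <1:back v0 p>
5. deliver 1→0:  nop
6. deliver 1→2:  nop
7. timeout(1):  <1:prim v1 p>
8. deliver 2→1:  nop
9. deliver 0→1:  nop
10. deliver 2→0:  nop
11. deliver 0→2:  nop
12. timeout(0):  <0:back v1 p>
13. deliver 2→1:  nop
14. propose(0,'q'):  nop

1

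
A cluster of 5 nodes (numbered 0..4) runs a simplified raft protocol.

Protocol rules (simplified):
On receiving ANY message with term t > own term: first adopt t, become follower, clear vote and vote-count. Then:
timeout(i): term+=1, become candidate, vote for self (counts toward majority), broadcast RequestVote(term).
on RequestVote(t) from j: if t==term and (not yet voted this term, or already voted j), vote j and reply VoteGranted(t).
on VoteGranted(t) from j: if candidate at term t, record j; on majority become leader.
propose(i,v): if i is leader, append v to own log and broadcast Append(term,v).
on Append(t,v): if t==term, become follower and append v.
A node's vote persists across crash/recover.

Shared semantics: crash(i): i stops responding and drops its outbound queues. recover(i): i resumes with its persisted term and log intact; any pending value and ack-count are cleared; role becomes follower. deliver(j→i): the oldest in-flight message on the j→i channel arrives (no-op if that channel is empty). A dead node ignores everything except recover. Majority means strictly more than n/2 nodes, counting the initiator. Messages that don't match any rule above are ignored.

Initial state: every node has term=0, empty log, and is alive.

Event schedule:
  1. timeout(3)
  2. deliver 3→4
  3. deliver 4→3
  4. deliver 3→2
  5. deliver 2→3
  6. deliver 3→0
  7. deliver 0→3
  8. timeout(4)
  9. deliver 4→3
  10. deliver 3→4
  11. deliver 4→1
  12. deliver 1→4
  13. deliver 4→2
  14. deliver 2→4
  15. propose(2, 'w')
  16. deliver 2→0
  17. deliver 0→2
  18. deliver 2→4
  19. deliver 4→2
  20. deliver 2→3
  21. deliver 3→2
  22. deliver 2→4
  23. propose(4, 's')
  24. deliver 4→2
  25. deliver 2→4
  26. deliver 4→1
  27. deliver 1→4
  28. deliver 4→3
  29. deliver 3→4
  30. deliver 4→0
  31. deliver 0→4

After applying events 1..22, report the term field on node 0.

1. timeout(3):  <3:cand t1 ->
2. deliver 3→4:  <4:foll t1 ->
3. deliver 4→3:  nop
4. deliver 3→2:  <2:foll t1 ->
5. deliver 2→3:  <3:lead t1 ->
6. deliver 3→0:  <0:foll t1 ->
7. deliver 0→3:  nop
8. timeout(4):  <4:cand t2 ->
9. deliver 4→3:  <3:foll t2 ->
10. deliver 3→4:  nop
11. deliver 4→1:  <1:foll t2 ->
12. deliver 1→4:  <4:lead t2 ->
13. deliver 4→2:  <2:foll t2 ->
14. deliver 2→4:  nop
15. propose(2,'w'):  nop
16. deliver 2→0:  nop
17. deliver 0→2:  nop
18. deliver 2→4:  nop
19. deliver 4→2:  nop
20. deliver 2→3:  nop
21. deliver 3→2:  nop
22. deliver 2→4:  nop

1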